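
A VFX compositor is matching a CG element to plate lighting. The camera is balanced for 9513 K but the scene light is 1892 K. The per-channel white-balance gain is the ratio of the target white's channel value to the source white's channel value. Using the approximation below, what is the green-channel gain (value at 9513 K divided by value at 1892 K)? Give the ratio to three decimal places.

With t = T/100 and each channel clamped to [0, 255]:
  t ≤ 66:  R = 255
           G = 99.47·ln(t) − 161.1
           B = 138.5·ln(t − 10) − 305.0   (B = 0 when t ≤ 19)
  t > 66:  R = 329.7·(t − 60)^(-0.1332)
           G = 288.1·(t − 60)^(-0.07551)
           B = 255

1.676

At 1892 K (t = 18.92):
  G = 99.47·ln 18.92 − 161.1 = 99.47·2.9402 − 161.1 = 131.364.
At 9513 K (t = 95.13):
  G = 288.1·(95.13 − 60)^(-0.07551) = 288.1·35.13^(-0.07551) = 288.1·0.76434 = 220.206.
Gain = 220.206 / 131.364 = 1.6763 → 1.676.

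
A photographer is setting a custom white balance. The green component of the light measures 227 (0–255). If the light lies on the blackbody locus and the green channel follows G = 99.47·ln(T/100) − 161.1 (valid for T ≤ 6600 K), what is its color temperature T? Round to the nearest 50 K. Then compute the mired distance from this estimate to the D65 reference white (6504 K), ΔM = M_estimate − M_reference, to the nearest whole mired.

+48 mireds

ln t = (227 + 161.1) / 99.47 = 3.9017.
t = e^3.9017 = 49.485.
T = 100·t = 4949 K → 4950 K to the nearest 50 K.
M_estimate = 10⁶/4950 = 202.02; M_reference = 10⁶/6504 = 153.75.
ΔM = 202.02 − 153.75 = 48.27 → +48 mireds.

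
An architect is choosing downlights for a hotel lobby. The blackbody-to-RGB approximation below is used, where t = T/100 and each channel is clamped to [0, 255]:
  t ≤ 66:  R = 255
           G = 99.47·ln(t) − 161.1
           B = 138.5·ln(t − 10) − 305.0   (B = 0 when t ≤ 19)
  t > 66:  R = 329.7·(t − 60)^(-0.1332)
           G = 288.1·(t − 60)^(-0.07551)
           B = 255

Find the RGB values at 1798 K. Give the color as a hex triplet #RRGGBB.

t = 1798/100 = 17.98; the t ≤ 66 branch applies.
R = 255 by definition for t ≤ 66.
G = 99.47·ln 17.98 − 161.1 = 99.47·2.8893 − 161.1 = 126.295.
t = 17.98 ≤ 19, so B = 0.
Rounded: (255, 126, 0).
In hex: #FF7E00.

#FF7E00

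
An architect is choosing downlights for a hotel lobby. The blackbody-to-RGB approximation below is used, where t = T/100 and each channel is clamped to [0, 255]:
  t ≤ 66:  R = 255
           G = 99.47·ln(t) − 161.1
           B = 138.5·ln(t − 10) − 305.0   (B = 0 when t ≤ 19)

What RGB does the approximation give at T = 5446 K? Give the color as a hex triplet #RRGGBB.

t = 5446/100 = 54.46; the t ≤ 66 branch applies.
R = 255 by definition for t ≤ 66.
G = 99.47·ln 54.46 − 161.1 = 99.47·3.9975 − 161.1 = 236.528.
B = 138.5·ln(54.46 − 10) − 305.0 = 138.5·ln 44.46 − 305.0 = 138.5·3.7946 − 305.0 = 220.551.
Rounded: (255, 237, 221).
In hex: #FFEDDD.

#FFEDDD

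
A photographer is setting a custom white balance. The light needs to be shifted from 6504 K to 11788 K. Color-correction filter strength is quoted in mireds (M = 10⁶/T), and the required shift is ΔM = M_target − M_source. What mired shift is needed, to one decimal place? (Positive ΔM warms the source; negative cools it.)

M_source = 10⁶/6504 = 153.752; M_target = 10⁶/11788 = 84.832.
ΔM = 84.832 − 153.752 = -68.920 → -68.9 mireds, a cooling shift.

-68.9 mireds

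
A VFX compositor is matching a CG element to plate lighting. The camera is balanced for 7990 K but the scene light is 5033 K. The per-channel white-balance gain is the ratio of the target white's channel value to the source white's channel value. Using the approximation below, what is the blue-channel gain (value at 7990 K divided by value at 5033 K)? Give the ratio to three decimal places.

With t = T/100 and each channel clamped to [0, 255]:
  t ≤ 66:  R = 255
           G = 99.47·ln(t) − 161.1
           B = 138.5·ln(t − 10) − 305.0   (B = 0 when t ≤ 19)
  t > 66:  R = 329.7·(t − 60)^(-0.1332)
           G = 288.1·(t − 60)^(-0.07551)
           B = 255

1.232

At 5033 K (t = 50.33):
  B = 138.5·ln(50.33 − 10) − 305.0 = 138.5·ln 40.33 − 305.0 = 138.5·3.6971 − 305.0 = 207.048.
At 7990 K (t = 79.9):
  B = 255 by definition for t > 66.
Gain = 255.000 / 207.048 = 1.2316 → 1.232.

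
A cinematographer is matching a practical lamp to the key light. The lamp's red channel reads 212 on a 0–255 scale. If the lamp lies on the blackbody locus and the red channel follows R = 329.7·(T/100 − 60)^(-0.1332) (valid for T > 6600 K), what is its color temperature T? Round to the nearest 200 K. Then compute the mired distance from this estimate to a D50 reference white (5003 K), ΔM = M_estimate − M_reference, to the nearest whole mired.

(t − 60)^(-0.1332) = 212/329.7 = 0.64301.
t − 60 = 0.64301^(1/-0.1332) = 0.64301^(-7.508) = 27.530, so t = 87.530.
T = 100·t = 8753 K → 8800 K to the nearest 200 K.
M_estimate = 10⁶/8800 = 113.64; M_reference = 10⁶/5003 = 199.88.
ΔM = 113.64 − 199.88 = -86.24 → -86 mireds.

-86 mireds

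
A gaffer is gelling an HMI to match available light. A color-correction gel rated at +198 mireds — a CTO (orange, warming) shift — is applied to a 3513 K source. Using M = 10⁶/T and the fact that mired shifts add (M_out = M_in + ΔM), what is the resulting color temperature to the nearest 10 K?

M_in = 10⁶/3513 = 284.66 mireds.
M_out = 284.66 + (+198) = 482.66 mireds.
T_out = 10⁶/482.66 = 2071.9 K → 2070 K.

2070 K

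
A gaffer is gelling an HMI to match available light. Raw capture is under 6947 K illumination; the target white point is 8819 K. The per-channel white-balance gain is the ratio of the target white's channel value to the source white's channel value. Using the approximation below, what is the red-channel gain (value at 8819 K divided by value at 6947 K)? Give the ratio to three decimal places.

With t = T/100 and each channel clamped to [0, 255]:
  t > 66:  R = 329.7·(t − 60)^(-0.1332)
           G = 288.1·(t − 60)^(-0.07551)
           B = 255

0.865

At 6947 K (t = 69.47):
  R = 329.7·(69.47 − 60)^(-0.1332) = 329.7·9.47^(-0.1332) = 329.7·0.74123 = 244.382.
At 8819 K (t = 88.19):
  R = 329.7·(88.19 − 60)^(-0.1332) = 329.7·28.19^(-0.1332) = 329.7·0.64098 = 211.332.
Gain = 211.332 / 244.382 = 0.8648 → 0.865.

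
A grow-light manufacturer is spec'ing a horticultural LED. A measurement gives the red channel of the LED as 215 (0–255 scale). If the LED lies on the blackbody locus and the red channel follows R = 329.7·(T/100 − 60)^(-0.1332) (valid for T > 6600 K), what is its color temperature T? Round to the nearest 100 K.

8500 K

(t − 60)^(-0.1332) = 215/329.7 = 0.65211.
t − 60 = 0.65211^(1/-0.1332) = 0.65211^(-7.508) = 24.774, so t = 84.774.
T = 100·t = 8477 K → 8500 K to the nearest 100 K.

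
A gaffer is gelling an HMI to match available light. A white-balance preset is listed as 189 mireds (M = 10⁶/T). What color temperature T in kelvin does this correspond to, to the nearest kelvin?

5291 K

T = 10⁶ / 189 = 5291.01 K → 5291 K.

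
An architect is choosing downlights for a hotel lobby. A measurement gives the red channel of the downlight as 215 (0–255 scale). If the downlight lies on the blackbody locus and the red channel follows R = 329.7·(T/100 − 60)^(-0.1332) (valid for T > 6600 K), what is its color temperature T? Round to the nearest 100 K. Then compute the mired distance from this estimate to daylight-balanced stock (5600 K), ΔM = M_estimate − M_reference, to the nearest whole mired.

-61 mireds

(t − 60)^(-0.1332) = 215/329.7 = 0.65211.
t − 60 = 0.65211^(1/-0.1332) = 0.65211^(-7.508) = 24.774, so t = 84.774.
T = 100·t = 8477 K → 8500 K to the nearest 100 K.
M_estimate = 10⁶/8500 = 117.65; M_reference = 10⁶/5600 = 178.57.
ΔM = 117.65 − 178.57 = -60.92 → -61 mireds.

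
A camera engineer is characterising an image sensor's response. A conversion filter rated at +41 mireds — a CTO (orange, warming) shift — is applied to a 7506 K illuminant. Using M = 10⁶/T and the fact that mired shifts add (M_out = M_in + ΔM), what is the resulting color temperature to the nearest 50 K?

5750 K

M_in = 10⁶/7506 = 133.23 mireds.
M_out = 133.23 + (+41) = 174.23 mireds.
T_out = 10⁶/174.23 = 5739.6 K → 5750 K.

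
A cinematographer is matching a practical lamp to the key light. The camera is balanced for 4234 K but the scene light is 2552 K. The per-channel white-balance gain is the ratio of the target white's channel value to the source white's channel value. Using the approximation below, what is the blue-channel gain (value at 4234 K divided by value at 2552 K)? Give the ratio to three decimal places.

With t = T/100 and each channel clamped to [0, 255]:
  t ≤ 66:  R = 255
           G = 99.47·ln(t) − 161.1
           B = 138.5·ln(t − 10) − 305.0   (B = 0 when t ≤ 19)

At 2552 K (t = 25.52):
  B = 138.5·ln(25.52 − 10) − 305.0 = 138.5·ln 15.52 − 305.0 = 138.5·2.7421 − 305.0 = 74.785.
At 4234 K (t = 42.34):
  B = 138.5·ln(42.34 − 10) − 305.0 = 138.5·ln 32.34 − 305.0 = 138.5·3.4763 − 305.0 = 176.468.
Gain = 176.468 / 74.785 = 2.3597 → 2.360.

2.360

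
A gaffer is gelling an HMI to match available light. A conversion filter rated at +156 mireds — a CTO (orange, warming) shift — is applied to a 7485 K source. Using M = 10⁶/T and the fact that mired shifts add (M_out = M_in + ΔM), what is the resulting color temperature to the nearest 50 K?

3450 K

M_in = 10⁶/7485 = 133.60 mireds.
M_out = 133.60 + (+156) = 289.60 mireds.
T_out = 10⁶/289.60 = 3453.0 K → 3450 K.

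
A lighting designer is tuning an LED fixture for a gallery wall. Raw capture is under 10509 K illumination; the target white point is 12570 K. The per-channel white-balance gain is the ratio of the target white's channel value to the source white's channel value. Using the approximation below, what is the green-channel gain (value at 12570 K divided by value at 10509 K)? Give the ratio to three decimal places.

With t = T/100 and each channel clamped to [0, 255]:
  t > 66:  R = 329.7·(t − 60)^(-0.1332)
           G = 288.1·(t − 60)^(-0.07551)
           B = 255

At 10509 K (t = 105.09):
  G = 288.1·(105.09 − 60)^(-0.07551) = 288.1·45.09^(-0.07551) = 288.1·0.75007 = 216.094.
At 12570 K (t = 125.7):
  G = 288.1·(125.7 − 60)^(-0.07551) = 288.1·65.7^(-0.07551) = 288.1·0.72905 = 210.038.
Gain = 210.038 / 216.094 = 0.9720 → 0.972.

0.972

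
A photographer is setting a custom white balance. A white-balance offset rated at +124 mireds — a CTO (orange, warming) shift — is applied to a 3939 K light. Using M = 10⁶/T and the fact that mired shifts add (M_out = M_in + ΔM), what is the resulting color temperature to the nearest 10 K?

M_in = 10⁶/3939 = 253.87 mireds.
M_out = 253.87 + (+124) = 377.87 mireds.
T_out = 10⁶/377.87 = 2646.4 K → 2650 K.

2650 K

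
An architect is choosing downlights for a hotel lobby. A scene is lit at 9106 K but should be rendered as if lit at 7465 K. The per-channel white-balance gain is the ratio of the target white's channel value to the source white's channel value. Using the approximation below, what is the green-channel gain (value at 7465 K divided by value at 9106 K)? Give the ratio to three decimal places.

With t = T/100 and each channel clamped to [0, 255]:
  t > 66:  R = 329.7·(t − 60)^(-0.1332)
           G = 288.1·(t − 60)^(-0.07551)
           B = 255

At 9106 K (t = 91.06):
  G = 288.1·(91.06 − 60)^(-0.07551) = 288.1·31.06^(-0.07551) = 288.1·0.77148 = 222.263.
At 7465 K (t = 74.65):
  G = 288.1·(74.65 − 60)^(-0.07551) = 288.1·14.65^(-0.07551) = 288.1·0.81652 = 235.240.
Gain = 235.240 / 222.263 = 1.0584 → 1.058.

1.058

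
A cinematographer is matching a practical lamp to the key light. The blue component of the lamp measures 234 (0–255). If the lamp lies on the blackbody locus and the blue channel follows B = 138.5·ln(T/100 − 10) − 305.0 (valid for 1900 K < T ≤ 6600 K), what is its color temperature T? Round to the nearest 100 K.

ln(t − 10) = (234 + 305.0) / 138.5 = 3.8917.
t − 10 = e^3.8917 = 48.994, so t = 58.994.
T = 100·t = 5899 K → 5900 K to the nearest 100 K.

5900 K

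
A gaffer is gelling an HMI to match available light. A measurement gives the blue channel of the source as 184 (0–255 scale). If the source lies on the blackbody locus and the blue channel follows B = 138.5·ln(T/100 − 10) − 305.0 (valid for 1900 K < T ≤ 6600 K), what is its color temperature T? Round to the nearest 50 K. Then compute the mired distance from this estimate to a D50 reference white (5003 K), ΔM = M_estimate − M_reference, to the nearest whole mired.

+27 mireds

ln(t − 10) = (184 + 305.0) / 138.5 = 3.5307.
t − 10 = e^3.5307 = 34.147, so t = 44.147.
T = 100·t = 4415 K → 4400 K to the nearest 50 K.
M_estimate = 10⁶/4400 = 227.27; M_reference = 10⁶/5003 = 199.88.
ΔM = 227.27 − 199.88 = 27.39 → +27 mireds.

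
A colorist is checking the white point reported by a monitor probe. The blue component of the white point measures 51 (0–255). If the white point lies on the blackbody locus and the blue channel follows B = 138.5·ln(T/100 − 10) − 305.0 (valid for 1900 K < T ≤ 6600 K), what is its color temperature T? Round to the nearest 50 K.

2300 K

ln(t − 10) = (51 + 305.0) / 138.5 = 2.5704.
t − 10 = e^2.5704 = 13.071, so t = 23.071.
T = 100·t = 2307 K → 2300 K to the nearest 50 K.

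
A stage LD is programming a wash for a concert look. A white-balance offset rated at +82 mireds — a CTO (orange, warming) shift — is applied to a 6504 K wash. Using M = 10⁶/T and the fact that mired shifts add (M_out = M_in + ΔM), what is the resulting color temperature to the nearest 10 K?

M_in = 10⁶/6504 = 153.75 mireds.
M_out = 153.75 + (+82) = 235.75 mireds.
T_out = 10⁶/235.75 = 4241.8 K → 4240 K.

4240 K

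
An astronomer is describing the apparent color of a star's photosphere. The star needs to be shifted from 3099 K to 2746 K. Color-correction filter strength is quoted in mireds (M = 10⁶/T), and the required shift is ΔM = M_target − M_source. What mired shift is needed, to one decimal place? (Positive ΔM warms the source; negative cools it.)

M_source = 10⁶/3099 = 322.685; M_target = 10⁶/2746 = 364.166.
ΔM = 364.166 − 322.685 = 41.481 → +41.5 mireds, a warming shift.

+41.5 mireds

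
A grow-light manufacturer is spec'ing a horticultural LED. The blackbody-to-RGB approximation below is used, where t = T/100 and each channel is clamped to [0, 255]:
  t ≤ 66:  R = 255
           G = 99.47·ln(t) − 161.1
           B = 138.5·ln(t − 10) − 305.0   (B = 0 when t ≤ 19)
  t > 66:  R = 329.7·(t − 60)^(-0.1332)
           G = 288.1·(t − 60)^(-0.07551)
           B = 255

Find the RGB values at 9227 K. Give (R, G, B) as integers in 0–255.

t = 9227/100 = 92.27; the t > 66 branch applies.
R = 329.7·(92.27 − 60)^(-0.1332) = 329.7·32.27^(-0.1332) = 329.7·0.62955 = 207.562.
G = 288.1·(92.27 − 60)^(-0.07551) = 288.1·32.27^(-0.07551) = 288.1·0.76926 = 221.622.
B = 255 by definition for t > 66.
Rounded: (208, 222, 255).

(208, 222, 255)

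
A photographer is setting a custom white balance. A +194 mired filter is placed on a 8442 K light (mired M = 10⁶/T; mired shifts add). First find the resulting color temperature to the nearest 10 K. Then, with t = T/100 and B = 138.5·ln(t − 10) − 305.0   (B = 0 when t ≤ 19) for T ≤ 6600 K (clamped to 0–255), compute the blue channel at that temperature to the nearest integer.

123

M_in = 10⁶/8442 = 118.46; M_out = 118.46 + (+194) = 312.46.
T_out = 10⁶/312.46 = 3200.5 K → 3200 K; t = 32.
B = 138.5·ln(32 − 10) − 305.0 = 138.5·ln 22 − 305.0 = 138.5·3.0910 − 305.0 = 123.109.
Rounded: 123.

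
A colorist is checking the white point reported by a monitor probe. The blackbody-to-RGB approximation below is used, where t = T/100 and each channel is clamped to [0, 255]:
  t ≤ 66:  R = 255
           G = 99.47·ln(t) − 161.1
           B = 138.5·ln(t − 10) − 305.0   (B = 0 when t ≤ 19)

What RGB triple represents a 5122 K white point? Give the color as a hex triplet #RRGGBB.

t = 5122/100 = 51.22; the t ≤ 66 branch applies.
R = 255 by definition for t ≤ 66.
G = 99.47·ln 51.22 − 161.1 = 99.47·3.9361 − 161.1 = 230.427.
B = 138.5·ln(51.22 − 10) − 305.0 = 138.5·ln 41.22 − 305.0 = 138.5·3.7189 − 305.0 = 210.071.
Rounded: (255, 230, 210).
In hex: #FFE6D2.

#FFE6D2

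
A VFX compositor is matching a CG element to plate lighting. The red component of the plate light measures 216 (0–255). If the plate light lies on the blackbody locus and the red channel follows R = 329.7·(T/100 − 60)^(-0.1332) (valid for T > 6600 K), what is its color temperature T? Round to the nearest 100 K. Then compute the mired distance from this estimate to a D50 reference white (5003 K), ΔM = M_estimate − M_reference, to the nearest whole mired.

(t − 60)^(-0.1332) = 216/329.7 = 0.65514.
t − 60 = 0.65514^(1/-0.1332) = 0.65514^(-7.508) = 23.926, so t = 83.926.
T = 100·t = 8393 K → 8400 K to the nearest 100 K.
M_estimate = 10⁶/8400 = 119.05; M_reference = 10⁶/5003 = 199.88.
ΔM = 119.05 − 199.88 = -80.83 → -81 mireds.

-81 mireds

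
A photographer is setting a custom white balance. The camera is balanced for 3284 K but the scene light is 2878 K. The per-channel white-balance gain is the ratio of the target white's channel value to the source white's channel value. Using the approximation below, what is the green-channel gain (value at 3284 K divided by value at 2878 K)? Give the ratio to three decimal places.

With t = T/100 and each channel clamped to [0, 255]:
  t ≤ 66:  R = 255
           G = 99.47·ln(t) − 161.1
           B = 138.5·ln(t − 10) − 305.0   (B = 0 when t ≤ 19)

1.076

At 2878 K (t = 28.78):
  G = 99.47·ln 28.78 − 161.1 = 99.47·3.3597 − 161.1 = 173.087.
At 3284 K (t = 32.84):
  G = 99.47·ln 32.84 − 161.1 = 99.47·3.4916 − 161.1 = 186.214.
Gain = 186.214 / 173.087 = 1.0758 → 1.076.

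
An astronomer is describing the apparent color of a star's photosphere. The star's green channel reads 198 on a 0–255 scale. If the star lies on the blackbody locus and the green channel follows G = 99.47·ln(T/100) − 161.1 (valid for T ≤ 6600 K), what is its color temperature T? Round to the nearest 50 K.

3700 K

ln t = (198 + 161.1) / 99.47 = 3.6101.
t = e^3.6101 = 36.971.
T = 100·t = 3697 K → 3700 K to the nearest 50 K.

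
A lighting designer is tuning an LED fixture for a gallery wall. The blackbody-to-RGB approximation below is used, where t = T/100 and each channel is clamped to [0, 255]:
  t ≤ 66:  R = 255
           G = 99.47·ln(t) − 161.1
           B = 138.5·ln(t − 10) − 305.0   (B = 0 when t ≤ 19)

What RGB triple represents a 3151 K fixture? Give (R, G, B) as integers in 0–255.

(255, 182, 120)

t = 3151/100 = 31.51; the t ≤ 66 branch applies.
R = 255 by definition for t ≤ 66.
G = 99.47·ln 31.51 − 161.1 = 99.47·3.4503 − 161.1 = 182.102.
B = 138.5·ln(31.51 − 10) − 305.0 = 138.5·ln 21.51 − 305.0 = 138.5·3.0685 − 305.0 = 119.990.
Rounded: (255, 182, 120).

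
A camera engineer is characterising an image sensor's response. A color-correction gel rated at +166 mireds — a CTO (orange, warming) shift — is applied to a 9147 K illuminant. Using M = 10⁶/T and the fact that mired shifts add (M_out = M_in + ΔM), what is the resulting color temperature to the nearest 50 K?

3650 K

M_in = 10⁶/9147 = 109.33 mireds.
M_out = 109.33 + (+166) = 275.33 mireds.
T_out = 10⁶/275.33 = 3632.1 K → 3650 K.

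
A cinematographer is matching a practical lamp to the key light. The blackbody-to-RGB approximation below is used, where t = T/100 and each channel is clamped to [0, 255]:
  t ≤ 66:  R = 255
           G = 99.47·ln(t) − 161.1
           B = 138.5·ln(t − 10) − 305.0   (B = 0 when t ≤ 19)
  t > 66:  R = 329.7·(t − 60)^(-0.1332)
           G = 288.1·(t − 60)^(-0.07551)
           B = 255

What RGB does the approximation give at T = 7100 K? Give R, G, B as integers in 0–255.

t = 7100/100 = 71; the t > 66 branch applies.
R = 329.7·(71 − 60)^(-0.1332) = 329.7·11^(-0.1332) = 329.7·0.72659 = 239.555.
G = 288.1·(71 − 60)^(-0.07551) = 288.1·11^(-0.07551) = 288.1·0.83438 = 240.385.
B = 255 by definition for t > 66.
Rounded: (240, 240, 255).

R=240, G=240, B=255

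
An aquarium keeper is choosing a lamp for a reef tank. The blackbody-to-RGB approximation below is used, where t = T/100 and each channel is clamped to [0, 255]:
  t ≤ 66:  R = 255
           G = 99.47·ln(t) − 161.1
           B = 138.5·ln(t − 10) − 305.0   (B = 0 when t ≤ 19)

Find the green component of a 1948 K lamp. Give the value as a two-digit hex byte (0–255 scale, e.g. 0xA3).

0x86

t = 1948/100 = 19.48; the t ≤ 66 branch applies.
G = 99.47·ln 19.48 − 161.1 = 99.47·2.9694 − 161.1 = 134.265.
Rounded: 134; in hex, 0x86.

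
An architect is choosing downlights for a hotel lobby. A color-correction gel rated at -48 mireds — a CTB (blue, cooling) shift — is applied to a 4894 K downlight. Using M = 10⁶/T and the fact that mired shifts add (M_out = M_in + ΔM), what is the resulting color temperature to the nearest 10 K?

M_in = 10⁶/4894 = 204.33 mireds.
M_out = 204.33 + (-48) = 156.33 mireds.
T_out = 10⁶/156.33 = 6396.6 K → 6400 K.

6400 K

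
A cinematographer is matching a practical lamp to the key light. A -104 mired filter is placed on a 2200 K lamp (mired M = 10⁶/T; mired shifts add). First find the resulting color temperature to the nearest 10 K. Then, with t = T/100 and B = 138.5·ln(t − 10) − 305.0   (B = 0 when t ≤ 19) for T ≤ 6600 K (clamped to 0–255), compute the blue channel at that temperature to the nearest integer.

M_in = 10⁶/2200 = 454.55; M_out = 454.55 + (-104) = 350.55.
T_out = 10⁶/350.55 = 2852.7 K → 2850 K; t = 28.5.
B = 138.5·ln(28.5 − 10) − 305.0 = 138.5·ln 18.5 − 305.0 = 138.5·2.9178 − 305.0 = 99.111.
Rounded: 99.

99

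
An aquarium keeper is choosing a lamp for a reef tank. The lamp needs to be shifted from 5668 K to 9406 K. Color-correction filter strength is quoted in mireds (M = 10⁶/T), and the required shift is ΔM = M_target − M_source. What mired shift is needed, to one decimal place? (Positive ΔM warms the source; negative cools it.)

-70.1 mireds

M_source = 10⁶/5668 = 176.429; M_target = 10⁶/9406 = 106.315.
ΔM = 106.315 − 176.429 = -70.114 → -70.1 mireds, a cooling shift.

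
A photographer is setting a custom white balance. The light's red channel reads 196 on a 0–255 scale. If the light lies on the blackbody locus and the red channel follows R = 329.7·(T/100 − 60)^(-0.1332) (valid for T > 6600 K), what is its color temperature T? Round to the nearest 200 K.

(t − 60)^(-0.1332) = 196/329.7 = 0.59448.
t − 60 = 0.59448^(1/-0.1332) = 0.59448^(-7.508) = 49.621, so t = 109.621.
T = 100·t = 10962 K → 11000 K to the nearest 200 K.

11000 K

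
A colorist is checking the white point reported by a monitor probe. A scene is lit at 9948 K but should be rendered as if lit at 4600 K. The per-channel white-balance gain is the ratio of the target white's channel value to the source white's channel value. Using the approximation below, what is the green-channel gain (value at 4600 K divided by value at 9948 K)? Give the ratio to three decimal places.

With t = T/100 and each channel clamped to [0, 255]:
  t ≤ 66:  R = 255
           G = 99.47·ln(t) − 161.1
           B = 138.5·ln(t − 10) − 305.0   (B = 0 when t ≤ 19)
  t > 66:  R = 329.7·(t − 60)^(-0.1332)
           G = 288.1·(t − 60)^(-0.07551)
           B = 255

At 9948 K (t = 99.48):
  G = 288.1·(99.48 − 60)^(-0.07551) = 288.1·39.48^(-0.07551) = 288.1·0.75763 = 218.273.
At 4600 K (t = 46):
  G = 99.47·ln 46 − 161.1 = 99.47·3.8286 − 161.1 = 219.735.
Gain = 219.735 / 218.273 = 1.0067 → 1.007.

1.007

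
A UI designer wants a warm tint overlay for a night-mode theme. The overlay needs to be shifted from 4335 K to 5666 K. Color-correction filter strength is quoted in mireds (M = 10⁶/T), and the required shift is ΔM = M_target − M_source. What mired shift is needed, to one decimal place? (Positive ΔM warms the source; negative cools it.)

-54.2 mireds

M_source = 10⁶/4335 = 230.681; M_target = 10⁶/5666 = 176.491.
ΔM = 176.491 − 230.681 = -54.189 → -54.2 mireds, a cooling shift.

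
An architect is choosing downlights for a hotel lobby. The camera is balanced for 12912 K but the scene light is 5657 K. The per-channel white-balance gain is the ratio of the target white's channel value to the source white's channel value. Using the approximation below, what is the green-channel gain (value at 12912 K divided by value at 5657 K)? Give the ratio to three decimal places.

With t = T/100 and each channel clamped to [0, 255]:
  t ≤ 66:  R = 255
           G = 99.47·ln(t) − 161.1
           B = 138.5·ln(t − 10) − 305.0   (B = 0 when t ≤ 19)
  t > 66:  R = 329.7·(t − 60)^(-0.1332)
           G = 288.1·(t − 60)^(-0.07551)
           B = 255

0.871

At 5657 K (t = 56.57):
  G = 99.47·ln 56.57 − 161.1 = 99.47·4.0355 − 161.1 = 240.309.
At 12912 K (t = 129.12):
  G = 288.1·(129.12 − 60)^(-0.07551) = 288.1·69.12^(-0.07551) = 288.1·0.72626 = 209.235.
Gain = 209.235 / 240.309 = 0.8707 → 0.871.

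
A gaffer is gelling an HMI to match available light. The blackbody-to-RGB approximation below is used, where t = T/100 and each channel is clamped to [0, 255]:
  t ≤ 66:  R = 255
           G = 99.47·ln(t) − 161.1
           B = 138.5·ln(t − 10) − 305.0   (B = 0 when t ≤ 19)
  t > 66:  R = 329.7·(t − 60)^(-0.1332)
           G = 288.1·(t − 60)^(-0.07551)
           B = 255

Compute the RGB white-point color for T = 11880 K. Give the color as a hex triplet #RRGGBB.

#C0D4FF

t = 11880/100 = 118.8; the t > 66 branch applies.
R = 329.7·(118.8 − 60)^(-0.1332) = 329.7·58.8^(-0.1332) = 329.7·0.58119 = 191.619.
G = 288.1·(118.8 − 60)^(-0.07551) = 288.1·58.8^(-0.07551) = 288.1·0.73518 = 211.806.
B = 255 by definition for t > 66.
Rounded: (192, 212, 255).
In hex: #C0D4FF.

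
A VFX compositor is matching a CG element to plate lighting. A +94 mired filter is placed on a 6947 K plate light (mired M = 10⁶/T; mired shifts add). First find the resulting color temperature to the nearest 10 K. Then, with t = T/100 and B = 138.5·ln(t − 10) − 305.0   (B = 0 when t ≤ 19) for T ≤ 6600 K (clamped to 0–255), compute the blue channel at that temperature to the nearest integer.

M_in = 10⁶/6947 = 143.95; M_out = 143.95 + (+94) = 237.95.
T_out = 10⁶/237.95 = 4202.6 K → 4200 K; t = 42.
B = 138.5·ln(42 − 10) − 305.0 = 138.5·ln 32 − 305.0 = 138.5·3.4657 − 305.0 = 175.004.
Rounded: 175.

175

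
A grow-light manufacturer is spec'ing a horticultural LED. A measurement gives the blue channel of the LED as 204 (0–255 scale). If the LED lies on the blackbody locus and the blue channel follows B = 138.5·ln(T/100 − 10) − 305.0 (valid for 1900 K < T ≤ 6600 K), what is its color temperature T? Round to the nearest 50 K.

4950 K

ln(t − 10) = (204 + 305.0) / 138.5 = 3.6751.
t − 10 = e^3.6751 = 39.452, so t = 49.452.
T = 100·t = 4945 K → 4950 K to the nearest 50 K.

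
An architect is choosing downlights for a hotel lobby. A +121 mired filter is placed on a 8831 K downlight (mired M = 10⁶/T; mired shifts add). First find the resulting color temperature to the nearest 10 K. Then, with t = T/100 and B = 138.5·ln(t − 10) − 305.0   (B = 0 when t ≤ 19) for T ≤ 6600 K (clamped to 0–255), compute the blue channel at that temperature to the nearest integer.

178

M_in = 10⁶/8831 = 113.24; M_out = 113.24 + (+121) = 234.24.
T_out = 10⁶/234.24 = 4269.2 K → 4270 K; t = 42.7.
B = 138.5·ln(42.7 − 10) − 305.0 = 138.5·ln 32.7 − 305.0 = 138.5·3.4874 − 305.0 = 178.001.
Rounded: 178.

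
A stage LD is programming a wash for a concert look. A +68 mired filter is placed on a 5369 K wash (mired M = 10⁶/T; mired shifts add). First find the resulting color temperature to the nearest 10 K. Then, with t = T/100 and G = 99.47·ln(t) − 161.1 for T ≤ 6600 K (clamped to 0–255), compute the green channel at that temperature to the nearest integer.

M_in = 10⁶/5369 = 186.25; M_out = 186.25 + (+68) = 254.25.
T_out = 10⁶/254.25 = 3933.1 K → 3930 K; t = 39.3.
G = 99.47·ln 39.3 − 161.1 = 99.47·3.6712 − 161.1 = 204.077.
Rounded: 204.

204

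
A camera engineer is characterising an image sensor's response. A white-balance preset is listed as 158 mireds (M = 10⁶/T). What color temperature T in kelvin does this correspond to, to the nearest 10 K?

T = 10⁶ / 158 = 6329.11 K → 6330 K.

6330 K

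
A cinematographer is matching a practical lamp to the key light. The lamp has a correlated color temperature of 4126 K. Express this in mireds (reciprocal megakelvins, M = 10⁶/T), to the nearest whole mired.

M = 10⁶ / 4126 = 242.365 → 242 mireds.

242 mireds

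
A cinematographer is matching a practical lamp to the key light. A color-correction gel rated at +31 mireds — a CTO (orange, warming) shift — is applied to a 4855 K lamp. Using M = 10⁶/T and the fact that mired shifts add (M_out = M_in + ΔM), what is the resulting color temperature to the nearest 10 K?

M_in = 10⁶/4855 = 205.97 mireds.
M_out = 205.97 + (+31) = 236.97 mireds.
T_out = 10⁶/236.97 = 4219.9 K → 4220 K.

4220 K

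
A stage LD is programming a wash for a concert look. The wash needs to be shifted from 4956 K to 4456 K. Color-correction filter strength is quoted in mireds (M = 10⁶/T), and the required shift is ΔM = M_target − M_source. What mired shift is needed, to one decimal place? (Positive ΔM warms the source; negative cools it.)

+22.6 mireds

M_source = 10⁶/4956 = 201.776; M_target = 10⁶/4456 = 224.417.
ΔM = 224.417 − 201.776 = 22.641 → +22.6 mireds, a warming shift.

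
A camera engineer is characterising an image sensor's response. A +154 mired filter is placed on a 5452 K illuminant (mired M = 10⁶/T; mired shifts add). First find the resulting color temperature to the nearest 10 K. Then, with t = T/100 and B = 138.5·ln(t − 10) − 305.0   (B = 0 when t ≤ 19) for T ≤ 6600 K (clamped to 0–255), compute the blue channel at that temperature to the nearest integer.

M_in = 10⁶/5452 = 183.42; M_out = 183.42 + (+154) = 337.42.
T_out = 10⁶/337.42 = 2963.7 K → 2960 K; t = 29.6.
B = 138.5·ln(29.6 − 10) − 305.0 = 138.5·ln 19.6 − 305.0 = 138.5·2.9755 − 305.0 = 107.111.
Rounded: 107.

107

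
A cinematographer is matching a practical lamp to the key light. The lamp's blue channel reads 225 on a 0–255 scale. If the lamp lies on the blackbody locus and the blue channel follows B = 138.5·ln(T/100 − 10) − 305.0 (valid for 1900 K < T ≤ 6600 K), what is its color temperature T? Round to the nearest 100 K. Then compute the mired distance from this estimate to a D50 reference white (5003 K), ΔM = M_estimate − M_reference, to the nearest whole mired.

ln(t − 10) = (225 + 305.0) / 138.5 = 3.8267.
t − 10 = e^3.8267 = 45.911, so t = 55.911.
T = 100·t = 5591 K → 5600 K to the nearest 100 K.
M_estimate = 10⁶/5600 = 178.57; M_reference = 10⁶/5003 = 199.88.
ΔM = 178.57 − 199.88 = -21.31 → -21 mireds.

-21 mireds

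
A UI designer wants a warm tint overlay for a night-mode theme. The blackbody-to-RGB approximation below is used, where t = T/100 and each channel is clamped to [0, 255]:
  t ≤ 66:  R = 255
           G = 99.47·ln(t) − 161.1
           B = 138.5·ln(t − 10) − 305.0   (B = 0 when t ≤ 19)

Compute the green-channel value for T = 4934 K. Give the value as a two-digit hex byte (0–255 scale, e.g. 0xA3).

t = 4934/100 = 49.34; the t ≤ 66 branch applies.
G = 99.47·ln 49.34 − 161.1 = 99.47·3.8987 − 161.1 = 226.707.
Rounded: 227; in hex, 0xE3.

0xE3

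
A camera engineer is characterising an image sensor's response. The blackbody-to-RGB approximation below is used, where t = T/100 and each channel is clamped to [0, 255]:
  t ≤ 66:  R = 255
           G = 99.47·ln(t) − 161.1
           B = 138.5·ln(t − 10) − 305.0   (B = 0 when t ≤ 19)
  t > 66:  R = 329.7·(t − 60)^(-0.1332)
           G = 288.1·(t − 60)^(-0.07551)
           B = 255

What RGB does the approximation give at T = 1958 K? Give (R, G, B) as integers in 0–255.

(255, 135, 8)

t = 1958/100 = 19.58; the t ≤ 66 branch applies.
R = 255 by definition for t ≤ 66.
G = 99.47·ln 19.58 − 161.1 = 99.47·2.9745 − 161.1 = 134.774.
B = 138.5·ln(19.58 − 10) − 305.0 = 138.5·ln 9.58 − 305.0 = 138.5·2.2597 − 305.0 = 7.965.
Rounded: (255, 135, 8).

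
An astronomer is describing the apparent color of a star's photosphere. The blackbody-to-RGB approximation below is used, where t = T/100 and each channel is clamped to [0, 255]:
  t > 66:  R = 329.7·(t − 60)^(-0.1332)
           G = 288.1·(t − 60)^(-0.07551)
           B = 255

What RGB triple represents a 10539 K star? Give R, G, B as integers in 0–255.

R=198, G=216, B=255

t = 10539/100 = 105.39; the t > 66 branch applies.
R = 329.7·(105.39 − 60)^(-0.1332) = 329.7·45.39^(-0.1332) = 329.7·0.60158 = 198.341.
G = 288.1·(105.39 − 60)^(-0.07551) = 288.1·45.39^(-0.07551) = 288.1·0.74969 = 215.986.
B = 255 by definition for t > 66.
Rounded: (198, 216, 255).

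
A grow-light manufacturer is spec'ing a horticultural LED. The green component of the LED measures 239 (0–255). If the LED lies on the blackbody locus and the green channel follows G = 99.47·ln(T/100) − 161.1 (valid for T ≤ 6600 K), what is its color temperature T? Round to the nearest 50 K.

5600 K

ln t = (239 + 161.1) / 99.47 = 4.0223.
t = e^4.0223 = 55.830.
T = 100·t = 5583 K → 5600 K to the nearest 50 K.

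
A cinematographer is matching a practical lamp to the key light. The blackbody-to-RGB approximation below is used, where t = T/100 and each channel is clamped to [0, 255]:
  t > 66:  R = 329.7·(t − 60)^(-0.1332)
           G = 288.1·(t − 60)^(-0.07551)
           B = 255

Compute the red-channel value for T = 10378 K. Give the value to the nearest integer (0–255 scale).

199

t = 10378/100 = 103.78; the t > 66 branch applies.
R = 329.7·(103.78 − 60)^(-0.1332) = 329.7·43.78^(-0.1332) = 329.7·0.60448 = 199.297.
Rounded: 199.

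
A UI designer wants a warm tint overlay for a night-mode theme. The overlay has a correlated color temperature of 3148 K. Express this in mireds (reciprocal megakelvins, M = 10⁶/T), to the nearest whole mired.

318 mireds

M = 10⁶ / 3148 = 317.662 → 318 mireds.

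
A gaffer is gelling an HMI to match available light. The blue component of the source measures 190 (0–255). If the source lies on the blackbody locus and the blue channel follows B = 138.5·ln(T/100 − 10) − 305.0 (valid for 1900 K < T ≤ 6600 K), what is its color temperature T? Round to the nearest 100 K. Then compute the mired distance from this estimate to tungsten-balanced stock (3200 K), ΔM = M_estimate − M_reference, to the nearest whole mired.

ln(t − 10) = (190 + 305.0) / 138.5 = 3.5740.
t − 10 = e^3.5740 = 35.659, so t = 45.659.
T = 100·t = 4566 K → 4600 K to the nearest 100 K.
M_estimate = 10⁶/4600 = 217.39; M_reference = 10⁶/3200 = 312.50.
ΔM = 217.39 − 312.50 = -95.11 → -95 mireds.

-95 mireds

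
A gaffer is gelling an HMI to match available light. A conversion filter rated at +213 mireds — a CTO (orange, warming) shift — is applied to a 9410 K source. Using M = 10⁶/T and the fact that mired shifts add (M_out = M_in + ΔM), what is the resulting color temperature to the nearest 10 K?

M_in = 10⁶/9410 = 106.27 mireds.
M_out = 106.27 + (+213) = 319.27 mireds.
T_out = 10⁶/319.27 = 3132.1 K → 3130 K.

3130 K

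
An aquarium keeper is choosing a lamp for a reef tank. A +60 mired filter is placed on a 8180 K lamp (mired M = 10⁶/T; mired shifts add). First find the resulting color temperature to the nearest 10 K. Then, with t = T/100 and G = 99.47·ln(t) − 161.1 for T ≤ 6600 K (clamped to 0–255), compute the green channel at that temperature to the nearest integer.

M_in = 10⁶/8180 = 122.25; M_out = 122.25 + (+60) = 182.25.
T_out = 10⁶/182.25 = 5487.0 K → 5490 K; t = 54.9.
G = 99.47·ln 54.9 − 161.1 = 99.47·4.0055 − 161.1 = 237.328.
Rounded: 237.

237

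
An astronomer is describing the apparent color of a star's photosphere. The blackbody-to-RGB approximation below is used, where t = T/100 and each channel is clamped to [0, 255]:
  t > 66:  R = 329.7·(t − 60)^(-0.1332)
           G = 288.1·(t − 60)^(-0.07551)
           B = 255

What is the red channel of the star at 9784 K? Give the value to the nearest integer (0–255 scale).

203

t = 9784/100 = 97.84; the t > 66 branch applies.
R = 329.7·(97.84 − 60)^(-0.1332) = 329.7·37.84^(-0.1332) = 329.7·0.61634 = 203.206.
Rounded: 203.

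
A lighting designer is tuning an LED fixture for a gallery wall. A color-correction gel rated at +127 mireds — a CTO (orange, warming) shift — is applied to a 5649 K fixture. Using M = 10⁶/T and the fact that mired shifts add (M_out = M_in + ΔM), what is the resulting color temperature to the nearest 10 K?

M_in = 10⁶/5649 = 177.02 mireds.
M_out = 177.02 + (+127) = 304.02 mireds.
T_out = 10⁶/304.02 = 3289.2 K → 3290 K.

3290 K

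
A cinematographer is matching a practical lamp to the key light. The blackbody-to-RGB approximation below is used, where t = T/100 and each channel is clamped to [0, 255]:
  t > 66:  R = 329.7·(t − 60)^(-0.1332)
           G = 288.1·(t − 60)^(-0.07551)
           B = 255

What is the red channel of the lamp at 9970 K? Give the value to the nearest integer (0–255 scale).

t = 9970/100 = 99.7; the t > 66 branch applies.
R = 329.7·(99.7 − 60)^(-0.1332) = 329.7·39.7^(-0.1332) = 329.7·0.61241 = 201.911.
Rounded: 202.

202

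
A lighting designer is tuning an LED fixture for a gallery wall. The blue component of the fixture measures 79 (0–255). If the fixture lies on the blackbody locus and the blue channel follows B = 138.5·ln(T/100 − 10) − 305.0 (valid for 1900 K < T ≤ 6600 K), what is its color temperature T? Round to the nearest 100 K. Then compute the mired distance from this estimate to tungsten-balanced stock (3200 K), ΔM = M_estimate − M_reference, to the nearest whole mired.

+72 mireds

ln(t − 10) = (79 + 305.0) / 138.5 = 2.7726.
t − 10 = e^2.7726 = 16.000, so t = 26.000.
T = 100·t = 2600 K → 2600 K to the nearest 100 K.
M_estimate = 10⁶/2600 = 384.62; M_reference = 10⁶/3200 = 312.50.
ΔM = 384.62 − 312.50 = 72.12 → +72 mireds.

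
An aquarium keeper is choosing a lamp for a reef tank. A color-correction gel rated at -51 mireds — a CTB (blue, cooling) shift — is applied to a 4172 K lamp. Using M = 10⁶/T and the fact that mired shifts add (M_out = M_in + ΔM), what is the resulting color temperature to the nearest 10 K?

5300 K

M_in = 10⁶/4172 = 239.69 mireds.
M_out = 239.69 + (-51) = 188.69 mireds.
T_out = 10⁶/188.69 = 5299.6 K → 5300 K.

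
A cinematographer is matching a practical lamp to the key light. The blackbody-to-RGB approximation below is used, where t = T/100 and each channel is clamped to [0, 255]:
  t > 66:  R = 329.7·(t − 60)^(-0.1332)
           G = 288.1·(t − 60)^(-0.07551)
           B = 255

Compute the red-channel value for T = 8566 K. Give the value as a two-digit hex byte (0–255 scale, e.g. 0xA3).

0xD6

t = 8566/100 = 85.66; the t > 66 branch applies.
R = 329.7·(85.66 − 60)^(-0.1332) = 329.7·25.66^(-0.1332) = 329.7·0.64906 = 213.996.
Rounded: 214; in hex, 0xD6.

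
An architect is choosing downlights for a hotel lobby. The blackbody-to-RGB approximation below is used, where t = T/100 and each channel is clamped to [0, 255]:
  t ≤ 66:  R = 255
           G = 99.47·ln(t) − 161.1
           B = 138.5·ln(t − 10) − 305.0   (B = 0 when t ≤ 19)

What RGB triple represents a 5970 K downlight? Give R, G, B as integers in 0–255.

R=255, G=246, B=236

t = 5970/100 = 59.7; the t ≤ 66 branch applies.
R = 255 by definition for t ≤ 66.
G = 99.47·ln 59.7 − 161.1 = 99.47·4.0893 − 161.1 = 245.666.
B = 138.5·ln(59.7 − 10) − 305.0 = 138.5·ln 49.7 − 305.0 = 138.5·3.9060 − 305.0 = 235.982.
Rounded: (255, 246, 236).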